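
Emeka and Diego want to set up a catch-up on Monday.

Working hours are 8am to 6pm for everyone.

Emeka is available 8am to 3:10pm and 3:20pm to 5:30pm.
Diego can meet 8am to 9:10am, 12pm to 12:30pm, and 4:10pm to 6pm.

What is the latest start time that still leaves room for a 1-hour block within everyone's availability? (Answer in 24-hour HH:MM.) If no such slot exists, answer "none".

Emeka ∩ Diego: 08:00–09:10, 12:00–12:30, 16:10–17:30.
Windows ≥ 60 min: 08:00–09:10, 16:10–17:30.
Latest start in the last window 16:10–17:30 is 17:30 − 60 min = 16:30.

16:30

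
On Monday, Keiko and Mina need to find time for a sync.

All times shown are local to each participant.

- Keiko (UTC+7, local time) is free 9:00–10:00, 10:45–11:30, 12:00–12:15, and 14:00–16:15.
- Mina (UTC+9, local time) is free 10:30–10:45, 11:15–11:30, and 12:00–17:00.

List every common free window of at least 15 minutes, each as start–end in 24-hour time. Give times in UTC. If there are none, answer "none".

Keiko → UTC: 02:00–03:00, 03:45–04:30, 05:00–05:15, 07:00–09:15.
Mina → UTC: 01:30–01:45, 02:15–02:30, 03:00–08:00.
Keiko ∩ Mina: 02:15–02:30, 03:45–04:30, 05:00–05:15, 07:00–08:00.
Windows ≥ 15 min: 02:15–02:30, 03:45–04:30, 05:00–05:15, 07:00–08:00.

02:15–02:30, 03:45–04:30, 05:00–05:15, 07:00–08:00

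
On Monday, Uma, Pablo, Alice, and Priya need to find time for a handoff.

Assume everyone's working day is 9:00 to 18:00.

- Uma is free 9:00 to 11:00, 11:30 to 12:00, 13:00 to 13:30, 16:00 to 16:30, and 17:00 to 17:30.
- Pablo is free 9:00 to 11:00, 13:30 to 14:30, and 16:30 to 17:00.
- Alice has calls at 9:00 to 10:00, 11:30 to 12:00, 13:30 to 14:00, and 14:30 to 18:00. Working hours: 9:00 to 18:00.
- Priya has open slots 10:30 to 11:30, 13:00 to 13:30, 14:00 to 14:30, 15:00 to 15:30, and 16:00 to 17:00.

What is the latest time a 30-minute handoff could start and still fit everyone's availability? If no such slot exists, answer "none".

Alice free within 09:00–18:00: 10:00–11:30, 12:00–13:30, 14:00–14:30.
Uma ∩ Pablo: 09:00–11:00.
Uma ∩ Pablo ∩ Alice: 10:00–11:00.
Uma ∩ Pablo ∩ Alice ∩ Priya: 10:30–11:00.
Windows ≥ 30 min: 10:30–11:00.
Latest start in the last window 10:30–11:00 is 11:00 − 30 min = 10:30.

10:30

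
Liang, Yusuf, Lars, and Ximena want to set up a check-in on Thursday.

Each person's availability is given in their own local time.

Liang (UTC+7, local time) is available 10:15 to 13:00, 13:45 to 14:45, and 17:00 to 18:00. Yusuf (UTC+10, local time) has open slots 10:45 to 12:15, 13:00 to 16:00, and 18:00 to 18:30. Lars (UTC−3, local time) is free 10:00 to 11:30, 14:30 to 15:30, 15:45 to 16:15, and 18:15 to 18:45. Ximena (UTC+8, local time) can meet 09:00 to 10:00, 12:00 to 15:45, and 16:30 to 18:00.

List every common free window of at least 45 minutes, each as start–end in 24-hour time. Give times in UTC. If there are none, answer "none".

Liang → UTC: 03:15–06:00, 06:45–07:45, 10:00–11:00.
Yusuf → UTC: 00:45–02:15, 03:00–06:00, 08:00–08:30.
Lars → UTC: 13:00–14:30, 17:30–18:30, 18:45–19:15, 21:15–21:45.
Ximena → UTC: 01:00–02:00, 04:00–07:45, 08:30–10:00.
Liang ∩ Yusuf: 03:15–06:00.
Liang ∩ Yusuf ∩ Lars: (none).
Liang ∩ Yusuf ∩ Lars ∩ Ximena: (none).
Windows ≥ 45 min: (none).

none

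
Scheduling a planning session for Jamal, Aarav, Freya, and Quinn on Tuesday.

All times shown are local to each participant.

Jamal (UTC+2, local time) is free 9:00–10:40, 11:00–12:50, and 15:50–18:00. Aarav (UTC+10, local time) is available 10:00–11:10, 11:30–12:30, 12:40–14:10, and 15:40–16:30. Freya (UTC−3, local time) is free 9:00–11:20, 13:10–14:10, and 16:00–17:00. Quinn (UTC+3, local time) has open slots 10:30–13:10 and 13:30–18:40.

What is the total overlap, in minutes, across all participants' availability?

Jamal → UTC: 07:00–08:40, 09:00–10:50, 13:50–16:00.
Aarav → UTC: 00:00–01:10, 01:30–02:30, 02:40–04:10, 05:40–06:30.
Freya → UTC: 12:00–14:20, 16:10–17:10, 19:00–20:00.
Quinn → UTC: 07:30–10:10, 10:30–15:40.
Jamal ∩ Aarav: (none).
Jamal ∩ Aarav ∩ Freya: (none).
Jamal ∩ Aarav ∩ Freya ∩ Quinn: (none).
Total common minutes: 0.

0 minutes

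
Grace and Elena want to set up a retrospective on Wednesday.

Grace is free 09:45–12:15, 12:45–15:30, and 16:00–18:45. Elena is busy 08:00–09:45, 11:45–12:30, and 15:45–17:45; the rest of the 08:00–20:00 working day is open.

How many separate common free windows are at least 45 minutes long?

Elena free within 08:00–20:00: 09:45–11:45, 12:30–15:45, 17:45–20:00.
Grace ∩ Elena: 09:45–11:45, 12:45–15:30, 17:45–18:45.
Windows ≥ 45 min: 09:45–11:45, 12:45–15:30, 17:45–18:45.
That's 3 windows.

3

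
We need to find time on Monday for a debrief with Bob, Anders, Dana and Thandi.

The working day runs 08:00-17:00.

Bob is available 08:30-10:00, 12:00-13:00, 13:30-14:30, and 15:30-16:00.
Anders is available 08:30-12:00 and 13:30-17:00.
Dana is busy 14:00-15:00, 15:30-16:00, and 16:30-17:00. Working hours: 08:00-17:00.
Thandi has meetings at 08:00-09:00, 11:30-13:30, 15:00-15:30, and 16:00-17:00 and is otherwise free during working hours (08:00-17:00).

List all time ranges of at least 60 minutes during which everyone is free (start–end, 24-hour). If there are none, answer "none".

Dana free within 08:00–17:00: 08:00–14:00, 15:00–15:30, 16:00–16:30.
Thandi free within 08:00–17:00: 09:00–11:30, 13:30–15:00, 15:30–16:00.
Bob ∩ Anders: 08:30–10:00, 13:30–14:30, 15:30–16:00.
Bob ∩ Anders ∩ Dana: 08:30–10:00, 13:30–14:00.
Bob ∩ Anders ∩ Dana ∩ Thandi: 09:00–10:00, 13:30–14:00.
Windows ≥ 60 min: 09:00–10:00.

09:00–10:00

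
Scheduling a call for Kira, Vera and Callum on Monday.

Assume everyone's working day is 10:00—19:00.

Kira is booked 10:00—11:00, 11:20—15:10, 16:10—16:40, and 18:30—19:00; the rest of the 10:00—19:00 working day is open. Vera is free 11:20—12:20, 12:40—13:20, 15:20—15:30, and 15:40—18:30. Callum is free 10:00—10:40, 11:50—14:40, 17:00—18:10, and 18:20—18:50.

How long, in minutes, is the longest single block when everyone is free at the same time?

70 minutes

Kira free within 10:00–19:00: 11:00–11:20, 15:10–16:10, 16:40–18:30.
Kira ∩ Vera: 15:20–15:30, 15:40–16:10, 16:40–18:30.
Kira ∩ Vera ∩ Callum: 17:00–18:10, 18:20–18:30.
Common window lengths: 70, 10 min; longest is 70.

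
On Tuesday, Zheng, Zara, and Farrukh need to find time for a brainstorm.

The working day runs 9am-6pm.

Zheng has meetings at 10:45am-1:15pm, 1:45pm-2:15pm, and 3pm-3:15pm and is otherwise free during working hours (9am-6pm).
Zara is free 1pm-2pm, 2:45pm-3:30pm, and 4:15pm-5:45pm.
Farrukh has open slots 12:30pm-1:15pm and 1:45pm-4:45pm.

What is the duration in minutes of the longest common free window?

30 minutes

Zheng free within 09:00–18:00: 09:00–10:45, 13:15–13:45, 14:15–15:00, 15:15–18:00.
Zheng ∩ Zara: 13:15–13:45, 14:45–15:00, 15:15–15:30, 16:15–17:45.
Zheng ∩ Zara ∩ Farrukh: 14:45–15:00, 15:15–15:30, 16:15–16:45.
Common window lengths: 15, 15, 30 min; longest is 30.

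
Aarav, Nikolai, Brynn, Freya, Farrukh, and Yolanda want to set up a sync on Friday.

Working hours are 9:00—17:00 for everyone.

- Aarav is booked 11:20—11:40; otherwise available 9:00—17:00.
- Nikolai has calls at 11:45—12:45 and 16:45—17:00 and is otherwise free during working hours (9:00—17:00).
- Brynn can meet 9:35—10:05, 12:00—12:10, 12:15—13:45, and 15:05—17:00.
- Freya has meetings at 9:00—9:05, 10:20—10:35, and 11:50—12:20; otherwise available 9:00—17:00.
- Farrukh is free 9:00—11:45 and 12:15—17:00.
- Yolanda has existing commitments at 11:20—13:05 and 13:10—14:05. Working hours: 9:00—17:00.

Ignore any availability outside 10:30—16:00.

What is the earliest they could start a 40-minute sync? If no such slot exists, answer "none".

15:05

Aarav free within 09:00–17:00: 09:00–11:20, 11:40–17:00.
Nikolai free within 09:00–17:00: 09:00–11:45, 12:45–16:45.
Freya free within 09:00–17:00: 09:05–10:20, 10:35–11:50, 12:20–17:00.
Yolanda free within 09:00–17:00: 09:00–11:20, 13:05–13:10, 14:05–17:00.
Aarav ∩ Nikolai: 09:00–11:20, 11:40–11:45, 12:45–16:45.
Aarav ∩ Nikolai ∩ Brynn: 09:35–10:05, 12:45–13:45, 15:05–16:45.
Aarav ∩ Nikolai ∩ Brynn ∩ Freya: 09:35–10:05, 12:45–13:45, 15:05–16:45.
Aarav ∩ Nikolai ∩ Brynn ∩ Freya ∩ Farrukh: 09:35–10:05, 12:45–13:45, 15:05–16:45.
Aarav ∩ Nikolai ∩ Brynn ∩ Freya ∩ Farrukh ∩ Yolanda: 09:35–10:05, 13:05–13:10, 15:05–16:45.
Restricted to 10:30–16:00: 13:05–13:10, 15:05–16:00.
Windows ≥ 40 min: 15:05–16:00.
Earliest such window starts at 15:05.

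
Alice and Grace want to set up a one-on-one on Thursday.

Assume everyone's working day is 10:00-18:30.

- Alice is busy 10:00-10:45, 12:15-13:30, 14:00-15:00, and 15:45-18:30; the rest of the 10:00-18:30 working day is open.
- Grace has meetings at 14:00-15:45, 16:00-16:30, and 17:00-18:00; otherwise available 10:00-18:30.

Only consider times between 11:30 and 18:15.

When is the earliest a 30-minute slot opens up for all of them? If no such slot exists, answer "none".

11:30

Alice free within 10:00–18:30: 10:45–12:15, 13:30–14:00, 15:00–15:45.
Grace free within 10:00–18:30: 10:00–14:00, 15:45–16:00, 16:30–17:00, 18:00–18:30.
Alice ∩ Grace: 10:45–12:15, 13:30–14:00.
Restricted to 11:30–18:15: 11:30–12:15, 13:30–14:00.
Windows ≥ 30 min: 11:30–12:15, 13:30–14:00.
Earliest such window starts at 11:30.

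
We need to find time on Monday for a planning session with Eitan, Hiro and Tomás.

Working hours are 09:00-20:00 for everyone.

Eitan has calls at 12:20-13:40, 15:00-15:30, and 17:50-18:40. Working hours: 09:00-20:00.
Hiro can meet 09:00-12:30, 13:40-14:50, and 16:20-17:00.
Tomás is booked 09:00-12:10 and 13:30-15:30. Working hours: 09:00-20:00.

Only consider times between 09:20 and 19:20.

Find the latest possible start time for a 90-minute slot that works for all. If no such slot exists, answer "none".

none

Eitan free within 09:00–20:00: 09:00–12:20, 13:40–15:00, 15:30–17:50, 18:40–20:00.
Tomás free within 09:00–20:00: 12:10–13:30, 15:30–20:00.
Eitan ∩ Hiro: 09:00–12:20, 13:40–14:50, 16:20–17:00.
Eitan ∩ Hiro ∩ Tomás: 12:10–12:20, 16:20–17:00.
Restricted to 09:20–19:20: 12:10–12:20, 16:20–17:00.
Windows ≥ 90 min: (none).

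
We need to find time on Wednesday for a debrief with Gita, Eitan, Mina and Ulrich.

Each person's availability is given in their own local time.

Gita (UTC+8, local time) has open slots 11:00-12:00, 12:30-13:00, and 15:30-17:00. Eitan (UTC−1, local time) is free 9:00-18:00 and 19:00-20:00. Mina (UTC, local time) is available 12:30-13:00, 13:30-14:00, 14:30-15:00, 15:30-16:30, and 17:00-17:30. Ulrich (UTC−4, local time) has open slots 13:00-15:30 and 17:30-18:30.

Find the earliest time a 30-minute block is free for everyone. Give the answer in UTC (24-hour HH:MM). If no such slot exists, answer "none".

Gita → UTC: 03:00–04:00, 04:30–05:00, 07:30–09:00.
Eitan → UTC: 10:00–19:00, 20:00–21:00.
Mina → UTC: 12:30–13:00, 13:30–14:00, 14:30–15:00, 15:30–16:30, 17:00–17:30.
Ulrich → UTC: 17:00–19:30, 21:30–22:30.
Gita ∩ Eitan: (none).
Gita ∩ Eitan ∩ Mina: (none).
Gita ∩ Eitan ∩ Mina ∩ Ulrich: (none).
Windows ≥ 30 min: (none).

none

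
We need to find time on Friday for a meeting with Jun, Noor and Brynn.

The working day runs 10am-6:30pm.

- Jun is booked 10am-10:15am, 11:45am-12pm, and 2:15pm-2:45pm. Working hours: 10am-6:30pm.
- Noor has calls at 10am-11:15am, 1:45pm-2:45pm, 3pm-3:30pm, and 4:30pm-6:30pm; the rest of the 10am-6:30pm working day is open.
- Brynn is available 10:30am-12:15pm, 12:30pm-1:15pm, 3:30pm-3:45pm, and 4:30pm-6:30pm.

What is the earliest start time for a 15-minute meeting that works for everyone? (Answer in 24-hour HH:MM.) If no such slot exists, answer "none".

11:15

Jun free within 10:00–18:30: 10:15–11:45, 12:00–14:15, 14:45–18:30.
Noor free within 10:00–18:30: 11:15–13:45, 14:45–15:00, 15:30–16:30.
Jun ∩ Noor: 11:15–11:45, 12:00–13:45, 14:45–15:00, 15:30–16:30.
Jun ∩ Noor ∩ Brynn: 11:15–11:45, 12:00–12:15, 12:30–13:15, 15:30–15:45.
Windows ≥ 15 min: 11:15–11:45, 12:00–12:15, 12:30–13:15, 15:30–15:45.
Earliest such window starts at 11:15.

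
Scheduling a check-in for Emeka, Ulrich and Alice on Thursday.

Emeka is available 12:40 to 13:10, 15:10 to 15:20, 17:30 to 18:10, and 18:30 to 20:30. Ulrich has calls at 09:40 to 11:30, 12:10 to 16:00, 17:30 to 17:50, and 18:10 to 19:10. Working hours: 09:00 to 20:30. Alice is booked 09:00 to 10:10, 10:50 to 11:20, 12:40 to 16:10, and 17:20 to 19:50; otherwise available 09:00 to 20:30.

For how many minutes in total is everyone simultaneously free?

Ulrich free within 09:00–20:30: 09:00–09:40, 11:30–12:10, 16:00–17:30, 17:50–18:10, 19:10–20:30.
Alice free within 09:00–20:30: 10:10–10:50, 11:20–12:40, 16:10–17:20, 19:50–20:30.
Emeka ∩ Ulrich: 17:50–18:10, 19:10–20:30.
Emeka ∩ Ulrich ∩ Alice: 19:50–20:30.
Total common minutes: 40.

40 minutes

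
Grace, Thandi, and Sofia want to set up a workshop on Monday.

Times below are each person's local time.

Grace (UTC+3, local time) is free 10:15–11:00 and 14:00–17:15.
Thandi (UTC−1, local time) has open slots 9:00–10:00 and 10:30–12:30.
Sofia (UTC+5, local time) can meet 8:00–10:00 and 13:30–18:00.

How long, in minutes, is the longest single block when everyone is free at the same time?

90 minutes

Grace → UTC: 07:15–08:00, 11:00–14:15.
Thandi → UTC: 10:00–11:00, 11:30–13:30.
Sofia → UTC: 03:00–05:00, 08:30–13:00.
Grace ∩ Thandi: 11:30–13:30.
Grace ∩ Thandi ∩ Sofia: 11:30–13:00.
Single common window of 90 minutes.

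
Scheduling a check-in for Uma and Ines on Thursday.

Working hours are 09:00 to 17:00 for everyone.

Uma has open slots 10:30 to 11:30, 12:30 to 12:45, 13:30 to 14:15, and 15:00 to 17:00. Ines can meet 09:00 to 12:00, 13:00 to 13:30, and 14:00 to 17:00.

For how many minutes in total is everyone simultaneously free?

195 minutes

Uma ∩ Ines: 10:30–11:30, 14:00–14:15, 15:00–17:00.
Total common minutes: 60 + 15 + 120 = 195.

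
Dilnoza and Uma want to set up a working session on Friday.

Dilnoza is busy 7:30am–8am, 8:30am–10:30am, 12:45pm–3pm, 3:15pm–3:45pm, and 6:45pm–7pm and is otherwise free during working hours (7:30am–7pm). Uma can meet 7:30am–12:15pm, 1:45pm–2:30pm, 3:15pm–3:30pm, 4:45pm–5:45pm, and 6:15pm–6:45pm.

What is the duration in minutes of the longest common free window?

Dilnoza free within 07:30–19:00: 08:00–08:30, 10:30–12:45, 15:00–15:15, 15:45–18:45.
Dilnoza ∩ Uma: 08:00–08:30, 10:30–12:15, 16:45–17:45, 18:15–18:45.
Common window lengths: 30, 105, 60, 30 min; longest is 105.

105 minutes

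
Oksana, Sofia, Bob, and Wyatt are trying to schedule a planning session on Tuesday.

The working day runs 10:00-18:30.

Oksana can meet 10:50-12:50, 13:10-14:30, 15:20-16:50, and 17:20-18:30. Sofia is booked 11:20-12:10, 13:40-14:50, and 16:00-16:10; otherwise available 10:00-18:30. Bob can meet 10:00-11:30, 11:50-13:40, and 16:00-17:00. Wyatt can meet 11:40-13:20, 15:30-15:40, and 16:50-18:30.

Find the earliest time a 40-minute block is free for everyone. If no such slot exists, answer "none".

Sofia free within 10:00–18:30: 10:00–11:20, 12:10–13:40, 14:50–16:00, 16:10–18:30.
Oksana ∩ Sofia: 10:50–11:20, 12:10–12:50, 13:10–13:40, 15:20–16:00, 16:10–16:50, 17:20–18:30.
Oksana ∩ Sofia ∩ Bob: 10:50–11:20, 12:10–12:50, 13:10–13:40, 16:10–16:50.
Oksana ∩ Sofia ∩ Bob ∩ Wyatt: 12:10–12:50, 13:10–13:20.
Windows ≥ 40 min: 12:10–12:50.
Earliest such window starts at 12:10.

12:10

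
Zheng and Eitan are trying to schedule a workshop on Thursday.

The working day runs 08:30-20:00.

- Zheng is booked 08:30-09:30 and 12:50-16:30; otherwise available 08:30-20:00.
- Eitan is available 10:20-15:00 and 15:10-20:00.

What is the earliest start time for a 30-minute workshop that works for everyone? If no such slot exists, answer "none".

10:20

Zheng free within 08:30–20:00: 09:30–12:50, 16:30–20:00.
Zheng ∩ Eitan: 10:20–12:50, 16:30–20:00.
Windows ≥ 30 min: 10:20–12:50, 16:30–20:00.
Earliest such window starts at 10:20.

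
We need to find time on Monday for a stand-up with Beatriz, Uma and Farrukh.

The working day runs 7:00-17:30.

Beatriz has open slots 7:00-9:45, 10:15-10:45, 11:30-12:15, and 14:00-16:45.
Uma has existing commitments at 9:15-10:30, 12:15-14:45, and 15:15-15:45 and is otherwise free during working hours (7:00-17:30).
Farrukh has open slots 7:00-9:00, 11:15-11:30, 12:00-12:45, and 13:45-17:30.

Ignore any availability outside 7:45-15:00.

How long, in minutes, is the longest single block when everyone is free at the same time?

Uma free within 07:00–17:30: 07:00–09:15, 10:30–12:15, 14:45–15:15, 15:45–17:30.
Beatriz ∩ Uma: 07:00–09:15, 10:30–10:45, 11:30–12:15, 14:45–15:15, 15:45–16:45.
Beatriz ∩ Uma ∩ Farrukh: 07:00–09:00, 12:00–12:15, 14:45–15:15, 15:45–16:45.
Restricted to 07:45–15:00: 07:45–09:00, 12:00–12:15, 14:45–15:00.
Common window lengths: 75, 15, 15 min; longest is 75.

75 minutes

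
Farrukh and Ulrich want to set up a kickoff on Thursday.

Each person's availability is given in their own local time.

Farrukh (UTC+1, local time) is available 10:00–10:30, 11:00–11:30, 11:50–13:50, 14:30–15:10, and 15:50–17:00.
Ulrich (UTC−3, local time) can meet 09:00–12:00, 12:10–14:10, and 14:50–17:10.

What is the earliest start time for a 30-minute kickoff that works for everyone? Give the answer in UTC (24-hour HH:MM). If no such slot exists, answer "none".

12:00

Farrukh → UTC: 09:00–09:30, 10:00–10:30, 10:50–12:50, 13:30–14:10, 14:50–16:00.
Ulrich → UTC: 12:00–15:00, 15:10–17:10, 17:50–20:10.
Farrukh ∩ Ulrich: 12:00–12:50, 13:30–14:10, 14:50–15:00, 15:10–16:00.
Windows ≥ 30 min: 12:00–12:50, 13:30–14:10, 15:10–16:00.
Earliest such window starts at 12:00.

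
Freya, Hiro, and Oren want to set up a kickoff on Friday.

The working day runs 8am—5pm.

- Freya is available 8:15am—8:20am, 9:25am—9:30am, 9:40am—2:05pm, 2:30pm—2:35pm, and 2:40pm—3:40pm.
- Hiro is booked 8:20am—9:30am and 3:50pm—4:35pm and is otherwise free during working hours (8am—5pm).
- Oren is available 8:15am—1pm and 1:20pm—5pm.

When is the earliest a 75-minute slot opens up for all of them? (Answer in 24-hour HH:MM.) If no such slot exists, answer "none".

Hiro free within 08:00–17:00: 08:00–08:20, 09:30–15:50, 16:35–17:00.
Freya ∩ Hiro: 08:15–08:20, 09:40–14:05, 14:30–14:35, 14:40–15:40.
Freya ∩ Hiro ∩ Oren: 08:15–08:20, 09:40–13:00, 13:20–14:05, 14:30–14:35, 14:40–15:40.
Windows ≥ 75 min: 09:40–13:00.
Earliest such window starts at 09:40.

09:40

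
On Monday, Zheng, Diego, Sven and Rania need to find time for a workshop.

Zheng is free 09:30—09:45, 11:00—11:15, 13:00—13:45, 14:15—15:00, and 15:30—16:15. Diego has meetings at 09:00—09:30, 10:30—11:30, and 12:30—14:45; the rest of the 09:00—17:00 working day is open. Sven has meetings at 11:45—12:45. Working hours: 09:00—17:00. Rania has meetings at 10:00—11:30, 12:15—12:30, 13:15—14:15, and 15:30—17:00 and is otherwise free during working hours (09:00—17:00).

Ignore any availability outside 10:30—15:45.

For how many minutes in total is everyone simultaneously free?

15 minutes

Diego free within 09:00–17:00: 09:30–10:30, 11:30–12:30, 14:45–17:00.
Sven free within 09:00–17:00: 09:00–11:45, 12:45–17:00.
Rania free within 09:00–17:00: 09:00–10:00, 11:30–12:15, 12:30–13:15, 14:15–15:30.
Zheng ∩ Diego: 09:30–09:45, 14:45–15:00, 15:30–16:15.
Zheng ∩ Diego ∩ Sven: 09:30–09:45, 14:45–15:00, 15:30–16:15.
Zheng ∩ Diego ∩ Sven ∩ Rania: 09:30–09:45, 14:45–15:00.
Restricted to 10:30–15:45: 14:45–15:00.
Total common minutes: 15.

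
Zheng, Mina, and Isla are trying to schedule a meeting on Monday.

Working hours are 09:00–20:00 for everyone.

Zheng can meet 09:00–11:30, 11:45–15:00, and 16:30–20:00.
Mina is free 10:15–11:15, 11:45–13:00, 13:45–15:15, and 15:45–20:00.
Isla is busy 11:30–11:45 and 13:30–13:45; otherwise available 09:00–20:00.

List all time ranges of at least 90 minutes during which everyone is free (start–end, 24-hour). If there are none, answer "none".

16:30–20:00

Isla free within 09:00–20:00: 09:00–11:30, 11:45–13:30, 13:45–20:00.
Zheng ∩ Mina: 10:15–11:15, 11:45–13:00, 13:45–15:00, 16:30–20:00.
Zheng ∩ Mina ∩ Isla: 10:15–11:15, 11:45–13:00, 13:45–15:00, 16:30–20:00.
Windows ≥ 90 min: 16:30–20:00.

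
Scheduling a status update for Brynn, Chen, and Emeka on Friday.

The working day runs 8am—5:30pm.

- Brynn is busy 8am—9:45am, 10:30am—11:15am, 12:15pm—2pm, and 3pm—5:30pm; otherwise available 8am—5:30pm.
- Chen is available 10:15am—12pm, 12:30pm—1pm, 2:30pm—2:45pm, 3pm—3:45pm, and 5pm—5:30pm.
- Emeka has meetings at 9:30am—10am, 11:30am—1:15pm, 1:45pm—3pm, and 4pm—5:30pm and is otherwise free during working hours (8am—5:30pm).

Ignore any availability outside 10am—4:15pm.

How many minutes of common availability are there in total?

30 minutes

Brynn free within 08:00–17:30: 09:45–10:30, 11:15–12:15, 14:00–15:00.
Emeka free within 08:00–17:30: 08:00–09:30, 10:00–11:30, 13:15–13:45, 15:00–16:00.
Brynn ∩ Chen: 10:15–10:30, 11:15–12:00, 14:30–14:45.
Brynn ∩ Chen ∩ Emeka: 10:15–10:30, 11:15–11:30.
Restricted to 10:00–16:15: 10:15–10:30, 11:15–11:30.
Total common minutes: 15 + 15 = 30.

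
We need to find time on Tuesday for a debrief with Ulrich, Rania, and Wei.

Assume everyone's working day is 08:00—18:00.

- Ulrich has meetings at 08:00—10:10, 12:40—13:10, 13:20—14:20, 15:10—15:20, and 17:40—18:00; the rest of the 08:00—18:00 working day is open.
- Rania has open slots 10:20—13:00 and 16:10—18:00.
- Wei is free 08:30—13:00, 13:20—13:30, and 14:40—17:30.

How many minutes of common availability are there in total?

Ulrich free within 08:00–18:00: 10:10–12:40, 13:10–13:20, 14:20–15:10, 15:20–17:40.
Ulrich ∩ Rania: 10:20–12:40, 16:10–17:40.
Ulrich ∩ Rania ∩ Wei: 10:20–12:40, 16:10–17:30.
Total common minutes: 140 + 80 = 220.

220 minutes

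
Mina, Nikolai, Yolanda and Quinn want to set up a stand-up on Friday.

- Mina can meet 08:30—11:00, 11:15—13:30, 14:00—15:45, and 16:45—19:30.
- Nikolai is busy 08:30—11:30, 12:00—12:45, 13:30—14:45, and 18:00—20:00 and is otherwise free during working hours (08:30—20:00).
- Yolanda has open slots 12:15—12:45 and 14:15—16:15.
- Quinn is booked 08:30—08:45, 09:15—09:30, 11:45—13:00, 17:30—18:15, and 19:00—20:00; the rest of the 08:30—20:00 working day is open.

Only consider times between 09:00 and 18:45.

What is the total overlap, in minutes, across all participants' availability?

60 minutes

Nikolai free within 08:30–20:00: 11:30–12:00, 12:45–13:30, 14:45–18:00.
Quinn free within 08:30–20:00: 08:45–09:15, 09:30–11:45, 13:00–17:30, 18:15–19:00.
Mina ∩ Nikolai: 11:30–12:00, 12:45–13:30, 14:45–15:45, 16:45–18:00.
Mina ∩ Nikolai ∩ Yolanda: 14:45–15:45.
Mina ∩ Nikolai ∩ Yolanda ∩ Quinn: 14:45–15:45.
Restricted to 09:00–18:45: 14:45–15:45.
Total common minutes: 60.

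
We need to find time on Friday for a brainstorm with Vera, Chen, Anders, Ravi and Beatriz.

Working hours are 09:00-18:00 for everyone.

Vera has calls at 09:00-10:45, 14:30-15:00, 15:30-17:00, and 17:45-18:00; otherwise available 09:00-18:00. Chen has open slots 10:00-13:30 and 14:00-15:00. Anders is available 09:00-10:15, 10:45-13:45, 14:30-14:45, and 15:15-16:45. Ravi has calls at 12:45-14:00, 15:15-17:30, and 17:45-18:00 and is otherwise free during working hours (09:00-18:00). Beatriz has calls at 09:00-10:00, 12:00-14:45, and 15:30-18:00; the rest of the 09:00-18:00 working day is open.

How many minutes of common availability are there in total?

75 minutes

Vera free within 09:00–18:00: 10:45–14:30, 15:00–15:30, 17:00–17:45.
Ravi free within 09:00–18:00: 09:00–12:45, 14:00–15:15, 17:30–17:45.
Beatriz free within 09:00–18:00: 10:00–12:00, 14:45–15:30.
Vera ∩ Chen: 10:45–13:30, 14:00–14:30.
Vera ∩ Chen ∩ Anders: 10:45–13:30.
Vera ∩ Chen ∩ Anders ∩ Ravi: 10:45–12:45.
Vera ∩ Chen ∩ Anders ∩ Ravi ∩ Beatriz: 10:45–12:00.
Total common minutes: 75.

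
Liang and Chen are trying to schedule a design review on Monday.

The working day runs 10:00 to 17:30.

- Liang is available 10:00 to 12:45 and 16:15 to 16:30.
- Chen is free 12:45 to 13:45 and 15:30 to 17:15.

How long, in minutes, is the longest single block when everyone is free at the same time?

15 minutes

Liang ∩ Chen: 16:15–16:30.
Single common window of 15 minutes.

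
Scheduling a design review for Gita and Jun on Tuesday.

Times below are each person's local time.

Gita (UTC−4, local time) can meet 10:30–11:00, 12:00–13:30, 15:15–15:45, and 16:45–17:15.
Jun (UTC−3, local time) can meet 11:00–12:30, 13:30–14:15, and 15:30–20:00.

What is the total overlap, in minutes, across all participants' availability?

135 minutes

Gita → UTC: 14:30–15:00, 16:00–17:30, 19:15–19:45, 20:45–21:15.
Jun → UTC: 14:00–15:30, 16:30–17:15, 18:30–23:00.
Gita ∩ Jun: 14:30–15:00, 16:30–17:15, 19:15–19:45, 20:45–21:15.
Total common minutes: 30 + 45 + 30 + 30 = 135.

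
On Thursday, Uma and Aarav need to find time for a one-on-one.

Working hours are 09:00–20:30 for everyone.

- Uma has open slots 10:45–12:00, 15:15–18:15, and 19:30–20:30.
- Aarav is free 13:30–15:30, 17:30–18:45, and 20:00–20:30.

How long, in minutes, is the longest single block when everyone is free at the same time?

Uma ∩ Aarav: 15:15–15:30, 17:30–18:15, 20:00–20:30.
Common window lengths: 15, 45, 30 min; longest is 45.

45 minutes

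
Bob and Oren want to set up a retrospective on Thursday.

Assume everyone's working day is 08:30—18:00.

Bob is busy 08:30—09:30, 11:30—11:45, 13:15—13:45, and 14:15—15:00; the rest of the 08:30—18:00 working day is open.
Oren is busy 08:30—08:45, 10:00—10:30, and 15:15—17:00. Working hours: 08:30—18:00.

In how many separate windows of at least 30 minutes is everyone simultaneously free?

5

Bob free within 08:30–18:00: 09:30–11:30, 11:45–13:15, 13:45–14:15, 15:00–18:00.
Oren free within 08:30–18:00: 08:45–10:00, 10:30–15:15, 17:00–18:00.
Bob ∩ Oren: 09:30–10:00, 10:30–11:30, 11:45–13:15, 13:45–14:15, 15:00–15:15, 17:00–18:00.
Windows ≥ 30 min: 09:30–10:00, 10:30–11:30, 11:45–13:15, 13:45–14:15, 17:00–18:00.
That's 5 windows.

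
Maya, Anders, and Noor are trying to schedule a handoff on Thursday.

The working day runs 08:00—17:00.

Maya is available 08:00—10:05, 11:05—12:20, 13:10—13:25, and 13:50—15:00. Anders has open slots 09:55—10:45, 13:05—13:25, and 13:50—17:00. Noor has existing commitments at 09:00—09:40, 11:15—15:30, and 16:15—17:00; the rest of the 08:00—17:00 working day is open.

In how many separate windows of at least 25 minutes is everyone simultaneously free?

Noor free within 08:00–17:00: 08:00–09:00, 09:40–11:15, 15:30–16:15.
Maya ∩ Anders: 09:55–10:05, 13:10–13:25, 13:50–15:00.
Maya ∩ Anders ∩ Noor: 09:55–10:05.
Windows ≥ 25 min: (none).
That's 0 windows.

0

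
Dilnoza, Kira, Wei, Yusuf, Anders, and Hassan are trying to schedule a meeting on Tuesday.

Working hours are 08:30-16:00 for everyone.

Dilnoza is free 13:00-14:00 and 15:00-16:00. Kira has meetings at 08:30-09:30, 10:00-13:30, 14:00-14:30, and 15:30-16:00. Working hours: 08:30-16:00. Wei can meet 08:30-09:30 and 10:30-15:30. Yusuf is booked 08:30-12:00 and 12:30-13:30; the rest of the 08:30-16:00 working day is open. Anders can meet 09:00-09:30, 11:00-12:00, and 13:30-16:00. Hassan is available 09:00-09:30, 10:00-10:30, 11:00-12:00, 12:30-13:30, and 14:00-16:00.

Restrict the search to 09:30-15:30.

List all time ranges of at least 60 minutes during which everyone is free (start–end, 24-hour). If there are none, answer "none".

none

Kira free within 08:30–16:00: 09:30–10:00, 13:30–14:00, 14:30–15:30.
Yusuf free within 08:30–16:00: 12:00–12:30, 13:30–16:00.
Dilnoza ∩ Kira: 13:30–14:00, 15:00–15:30.
Dilnoza ∩ Kira ∩ Wei: 13:30–14:00, 15:00–15:30.
Dilnoza ∩ Kira ∩ Wei ∩ Yusuf: 13:30–14:00, 15:00–15:30.
Dilnoza ∩ Kira ∩ Wei ∩ Yusuf ∩ Anders: 13:30–14:00, 15:00–15:30.
Dilnoza ∩ Kira ∩ Wei ∩ Yusuf ∩ Anders ∩ Hassan: 15:00–15:30.
Restricted to 09:30–15:30: 15:00–15:30.
Windows ≥ 60 min: (none).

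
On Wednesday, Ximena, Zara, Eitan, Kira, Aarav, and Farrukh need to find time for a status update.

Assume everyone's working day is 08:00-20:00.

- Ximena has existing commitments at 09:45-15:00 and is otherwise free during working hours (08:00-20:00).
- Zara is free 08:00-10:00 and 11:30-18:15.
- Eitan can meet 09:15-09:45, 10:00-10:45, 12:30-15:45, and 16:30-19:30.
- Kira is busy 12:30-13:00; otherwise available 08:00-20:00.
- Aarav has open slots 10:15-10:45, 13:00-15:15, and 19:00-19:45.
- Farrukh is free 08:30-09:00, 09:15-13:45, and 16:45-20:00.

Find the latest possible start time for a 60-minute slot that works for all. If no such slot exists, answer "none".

none

Ximena free within 08:00–20:00: 08:00–09:45, 15:00–20:00.
Kira free within 08:00–20:00: 08:00–12:30, 13:00–20:00.
Ximena ∩ Zara: 08:00–09:45, 15:00–18:15.
Ximena ∩ Zara ∩ Eitan: 09:15–09:45, 15:00–15:45, 16:30–18:15.
Ximena ∩ Zara ∩ Eitan ∩ Kira: 09:15–09:45, 15:00–15:45, 16:30–18:15.
Ximena ∩ Zara ∩ Eitan ∩ Kira ∩ Aarav: 15:00–15:15.
Ximena ∩ Zara ∩ Eitan ∩ Kira ∩ Aarav ∩ Farrukh: (none).
Windows ≥ 60 min: (none).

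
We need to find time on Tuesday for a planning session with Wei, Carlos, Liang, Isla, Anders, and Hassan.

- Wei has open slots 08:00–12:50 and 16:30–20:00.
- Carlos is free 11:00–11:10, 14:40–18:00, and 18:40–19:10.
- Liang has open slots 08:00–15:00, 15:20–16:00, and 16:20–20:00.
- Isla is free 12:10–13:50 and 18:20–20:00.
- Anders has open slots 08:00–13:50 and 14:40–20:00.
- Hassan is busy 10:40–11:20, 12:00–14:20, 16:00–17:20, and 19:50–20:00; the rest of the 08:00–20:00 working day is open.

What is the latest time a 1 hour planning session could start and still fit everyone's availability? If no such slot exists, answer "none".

Hassan free within 08:00–20:00: 08:00–10:40, 11:20–12:00, 14:20–16:00, 17:20–19:50.
Wei ∩ Carlos: 11:00–11:10, 16:30–18:00, 18:40–19:10.
Wei ∩ Carlos ∩ Liang: 11:00–11:10, 16:30–18:00, 18:40–19:10.
Wei ∩ Carlos ∩ Liang ∩ Isla: 18:40–19:10.
Wei ∩ Carlos ∩ Liang ∩ Isla ∩ Anders: 18:40–19:10.
Wei ∩ Carlos ∩ Liang ∩ Isla ∩ Anders ∩ Hassan: 18:40–19:10.
Windows ≥ 60 min: (none).

none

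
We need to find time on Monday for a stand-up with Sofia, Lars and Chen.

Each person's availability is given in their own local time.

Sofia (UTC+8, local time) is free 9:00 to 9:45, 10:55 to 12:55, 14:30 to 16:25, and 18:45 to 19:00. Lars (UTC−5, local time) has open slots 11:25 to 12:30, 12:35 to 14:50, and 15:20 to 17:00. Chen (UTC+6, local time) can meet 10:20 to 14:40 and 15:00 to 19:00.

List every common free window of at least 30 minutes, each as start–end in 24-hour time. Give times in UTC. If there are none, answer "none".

Sofia → UTC: 01:00–01:45, 02:55–04:55, 06:30–08:25, 10:45–11:00.
Lars → UTC: 16:25–17:30, 17:35–19:50, 20:20–22:00.
Chen → UTC: 04:20–08:40, 09:00–13:00.
Sofia ∩ Lars: (none).
Sofia ∩ Lars ∩ Chen: (none).
Windows ≥ 30 min: (none).

none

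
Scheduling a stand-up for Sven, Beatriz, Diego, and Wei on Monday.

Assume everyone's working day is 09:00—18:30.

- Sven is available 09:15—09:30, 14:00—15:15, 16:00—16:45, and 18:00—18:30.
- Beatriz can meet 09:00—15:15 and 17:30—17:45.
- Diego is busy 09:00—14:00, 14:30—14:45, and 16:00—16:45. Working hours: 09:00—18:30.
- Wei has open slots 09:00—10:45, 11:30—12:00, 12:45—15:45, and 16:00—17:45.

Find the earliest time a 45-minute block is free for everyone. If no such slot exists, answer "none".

Diego free within 09:00–18:30: 14:00–14:30, 14:45–16:00, 16:45–18:30.
Sven ∩ Beatriz: 09:15–09:30, 14:00–15:15.
Sven ∩ Beatriz ∩ Diego: 14:00–14:30, 14:45–15:15.
Sven ∩ Beatriz ∩ Diego ∩ Wei: 14:00–14:30, 14:45–15:15.
Windows ≥ 45 min: (none).

none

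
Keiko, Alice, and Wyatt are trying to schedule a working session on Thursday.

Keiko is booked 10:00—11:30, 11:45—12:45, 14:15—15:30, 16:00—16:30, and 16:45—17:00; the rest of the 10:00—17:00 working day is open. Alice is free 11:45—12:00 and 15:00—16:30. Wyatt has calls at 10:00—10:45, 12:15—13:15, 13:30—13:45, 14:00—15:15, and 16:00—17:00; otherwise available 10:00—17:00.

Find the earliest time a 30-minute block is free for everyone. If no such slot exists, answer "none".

Keiko free within 10:00–17:00: 11:30–11:45, 12:45–14:15, 15:30–16:00, 16:30–16:45.
Wyatt free within 10:00–17:00: 10:45–12:15, 13:15–13:30, 13:45–14:00, 15:15–16:00.
Keiko ∩ Alice: 15:30–16:00.
Keiko ∩ Alice ∩ Wyatt: 15:30–16:00.
Windows ≥ 30 min: 15:30–16:00.
Earliest such window starts at 15:30.

15:30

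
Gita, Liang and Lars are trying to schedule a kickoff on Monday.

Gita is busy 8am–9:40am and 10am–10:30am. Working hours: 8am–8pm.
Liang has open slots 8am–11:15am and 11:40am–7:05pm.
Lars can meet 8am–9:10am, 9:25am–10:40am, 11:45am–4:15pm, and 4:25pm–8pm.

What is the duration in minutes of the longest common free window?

270 minutes

Gita free within 08:00–20:00: 09:40–10:00, 10:30–20:00.
Gita ∩ Liang: 09:40–10:00, 10:30–11:15, 11:40–19:05.
Gita ∩ Liang ∩ Lars: 09:40–10:00, 10:30–10:40, 11:45–16:15, 16:25–19:05.
Common window lengths: 20, 10, 270, 160 min; longest is 270.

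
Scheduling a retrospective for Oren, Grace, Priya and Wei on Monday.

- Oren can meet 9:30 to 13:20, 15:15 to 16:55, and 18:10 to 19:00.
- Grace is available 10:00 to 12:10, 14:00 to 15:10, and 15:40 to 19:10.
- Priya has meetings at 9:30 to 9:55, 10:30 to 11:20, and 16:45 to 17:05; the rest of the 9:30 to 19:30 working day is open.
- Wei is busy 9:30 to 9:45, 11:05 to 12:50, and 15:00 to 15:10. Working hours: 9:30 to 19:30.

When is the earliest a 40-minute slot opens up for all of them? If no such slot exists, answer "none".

15:40

Priya free within 09:30–19:30: 09:55–10:30, 11:20–16:45, 17:05–19:30.
Wei free within 09:30–19:30: 09:45–11:05, 12:50–15:00, 15:10–19:30.
Oren ∩ Grace: 10:00–12:10, 15:40–16:55, 18:10–19:00.
Oren ∩ Grace ∩ Priya: 10:00–10:30, 11:20–12:10, 15:40–16:45, 18:10–19:00.
Oren ∩ Grace ∩ Priya ∩ Wei: 10:00–10:30, 15:40–16:45, 18:10–19:00.
Windows ≥ 40 min: 15:40–16:45, 18:10–19:00.
Earliest such window starts at 15:40.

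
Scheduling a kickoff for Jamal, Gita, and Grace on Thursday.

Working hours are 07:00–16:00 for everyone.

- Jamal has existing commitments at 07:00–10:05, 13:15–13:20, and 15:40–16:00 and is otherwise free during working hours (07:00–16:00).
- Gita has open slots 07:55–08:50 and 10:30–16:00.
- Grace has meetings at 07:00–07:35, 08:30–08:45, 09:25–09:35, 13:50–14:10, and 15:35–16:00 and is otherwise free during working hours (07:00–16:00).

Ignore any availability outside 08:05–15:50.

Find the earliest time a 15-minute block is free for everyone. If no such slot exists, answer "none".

Jamal free within 07:00–16:00: 10:05–13:15, 13:20–15:40.
Grace free within 07:00–16:00: 07:35–08:30, 08:45–09:25, 09:35–13:50, 14:10–15:35.
Jamal ∩ Gita: 10:30–13:15, 13:20–15:40.
Jamal ∩ Gita ∩ Grace: 10:30–13:15, 13:20–13:50, 14:10–15:35.
Restricted to 08:05–15:50: 10:30–13:15, 13:20–13:50, 14:10–15:35.
Windows ≥ 15 min: 10:30–13:15, 13:20–13:50, 14:10–15:35.
Earliest such window starts at 10:30.

10:30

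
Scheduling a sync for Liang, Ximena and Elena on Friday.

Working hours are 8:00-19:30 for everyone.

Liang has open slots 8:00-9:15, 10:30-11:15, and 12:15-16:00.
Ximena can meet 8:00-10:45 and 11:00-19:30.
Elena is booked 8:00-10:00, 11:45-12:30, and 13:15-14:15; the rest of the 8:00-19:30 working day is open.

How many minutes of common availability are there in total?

Elena free within 08:00–19:30: 10:00–11:45, 12:30–13:15, 14:15–19:30.
Liang ∩ Ximena: 08:00–09:15, 10:30–10:45, 11:00–11:15, 12:15–16:00.
Liang ∩ Ximena ∩ Elena: 10:30–10:45, 11:00–11:15, 12:30–13:15, 14:15–16:00.
Total common minutes: 15 + 15 + 45 + 105 = 180.

180 minutes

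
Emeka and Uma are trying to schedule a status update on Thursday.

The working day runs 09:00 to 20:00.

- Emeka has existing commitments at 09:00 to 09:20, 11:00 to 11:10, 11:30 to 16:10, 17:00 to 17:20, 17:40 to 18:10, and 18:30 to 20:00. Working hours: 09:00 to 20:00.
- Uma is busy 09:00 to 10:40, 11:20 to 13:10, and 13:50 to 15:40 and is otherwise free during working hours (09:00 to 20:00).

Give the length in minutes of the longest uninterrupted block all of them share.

Emeka free within 09:00–20:00: 09:20–11:00, 11:10–11:30, 16:10–17:00, 17:20–17:40, 18:10–18:30.
Uma free within 09:00–20:00: 10:40–11:20, 13:10–13:50, 15:40–20:00.
Emeka ∩ Uma: 10:40–11:00, 11:10–11:20, 16:10–17:00, 17:20–17:40, 18:10–18:30.
Common window lengths: 20, 10, 50, 20, 20 min; longest is 50.

50 minutes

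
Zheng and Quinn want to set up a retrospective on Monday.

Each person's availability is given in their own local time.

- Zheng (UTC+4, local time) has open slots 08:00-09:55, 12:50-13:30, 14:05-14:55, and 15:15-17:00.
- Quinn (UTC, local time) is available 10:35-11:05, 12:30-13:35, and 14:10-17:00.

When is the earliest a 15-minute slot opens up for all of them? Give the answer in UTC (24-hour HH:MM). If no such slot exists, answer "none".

10:35

Zheng → UTC: 04:00–05:55, 08:50–09:30, 10:05–10:55, 11:15–13:00.
Quinn → UTC: 10:35–11:05, 12:30–13:35, 14:10–17:00.
Zheng ∩ Quinn: 10:35–10:55, 12:30–13:00.
Windows ≥ 15 min: 10:35–10:55, 12:30–13:00.
Earliest such window starts at 10:35.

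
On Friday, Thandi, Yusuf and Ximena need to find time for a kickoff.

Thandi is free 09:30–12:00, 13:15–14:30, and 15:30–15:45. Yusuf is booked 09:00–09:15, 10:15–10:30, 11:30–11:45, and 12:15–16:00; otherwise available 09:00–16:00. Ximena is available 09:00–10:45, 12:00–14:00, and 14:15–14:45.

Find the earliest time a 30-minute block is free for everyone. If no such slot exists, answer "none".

Yusuf free within 09:00–16:00: 09:15–10:15, 10:30–11:30, 11:45–12:15.
Thandi ∩ Yusuf: 09:30–10:15, 10:30–11:30, 11:45–12:00.
Thandi ∩ Yusuf ∩ Ximena: 09:30–10:15, 10:30–10:45.
Windows ≥ 30 min: 09:30–10:15.
Earliest such window starts at 09:30.

09:30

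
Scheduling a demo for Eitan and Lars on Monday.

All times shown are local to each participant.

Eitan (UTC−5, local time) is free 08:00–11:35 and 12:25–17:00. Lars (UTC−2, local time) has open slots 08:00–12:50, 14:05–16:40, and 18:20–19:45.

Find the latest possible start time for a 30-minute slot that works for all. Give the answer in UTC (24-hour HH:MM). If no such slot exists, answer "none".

Eitan → UTC: 13:00–16:35, 17:25–22:00.
Lars → UTC: 10:00–14:50, 16:05–18:40, 20:20–21:45.
Eitan ∩ Lars: 13:00–14:50, 16:05–16:35, 17:25–18:40, 20:20–21:45.
Windows ≥ 30 min: 13:00–14:50, 16:05–16:35, 17:25–18:40, 20:20–21:45.
Latest start in the last window 20:20–21:45 is 21:45 − 30 min = 21:15.

21:15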